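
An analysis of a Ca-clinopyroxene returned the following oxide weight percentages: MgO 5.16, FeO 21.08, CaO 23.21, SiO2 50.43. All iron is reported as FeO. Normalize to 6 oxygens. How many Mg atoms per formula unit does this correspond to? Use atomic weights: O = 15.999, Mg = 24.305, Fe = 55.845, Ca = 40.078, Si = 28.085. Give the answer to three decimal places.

MgO (M=40.304): mol = 0.12803; Mg = 0.12803, O = 0.12803.
FeO (M=71.844): mol = 0.29341; Fe = 0.29341, O = 0.29341.
CaO (M=56.077): mol = 0.41390; Ca = 0.41390, O = 0.41390.
SiO2 (M=60.083): mol = 0.83934; Si = 0.83934, O = 1.67868.
ΣO = 2.51402; factor = 6/ΣO = 2.38662.
Mg apfu = 0.12803 × 2.38662 = 0.306.

0.306 Mg apfu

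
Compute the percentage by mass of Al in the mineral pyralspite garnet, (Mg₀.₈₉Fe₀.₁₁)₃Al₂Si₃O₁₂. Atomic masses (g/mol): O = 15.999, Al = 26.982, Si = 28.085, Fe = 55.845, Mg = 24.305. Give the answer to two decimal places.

13.05 mass %

M((Mg₀.₈₉Fe₀.₁₁)₃Al₂Si₃O₁₂) = 413.530 g/mol.
Al contributes 2 × 26.982 = 53.964 g per mole.
53.964/413.530 = 0.1305 → 13.05%.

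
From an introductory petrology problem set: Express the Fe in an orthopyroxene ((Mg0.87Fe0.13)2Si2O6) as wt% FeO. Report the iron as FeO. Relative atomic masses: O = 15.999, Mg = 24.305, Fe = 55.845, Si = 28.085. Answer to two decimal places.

Formula mass = 208.974 g/mol.
0.26 Fe → 0.2600 mol FeO per formula unit; M(FeO) = 71.844, so FeO mass = 18.679 g.
18.679/208.974 × 100 = 8.94 wt%.

8.94 wt%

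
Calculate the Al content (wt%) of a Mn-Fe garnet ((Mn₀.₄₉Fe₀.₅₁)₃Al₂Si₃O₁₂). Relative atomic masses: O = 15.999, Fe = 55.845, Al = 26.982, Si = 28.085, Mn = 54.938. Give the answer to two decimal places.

Formula mass = 1.47×54.938 + 1.53×55.845 + 2×26.982 + 3×28.085 + 12×15.999 = 496.409 g/mol, of which 53.964 g is Al.
So Al makes up 53.964/496.409 = 0.1087 of the mass, i.e. 10.87%.

10.87 wt%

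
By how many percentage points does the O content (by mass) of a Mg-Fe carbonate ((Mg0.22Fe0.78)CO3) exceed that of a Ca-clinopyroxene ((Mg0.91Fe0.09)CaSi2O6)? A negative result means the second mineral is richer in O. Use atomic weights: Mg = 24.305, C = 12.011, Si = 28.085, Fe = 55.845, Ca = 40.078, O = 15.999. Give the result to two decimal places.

First mineral: 47.997 g O in 108.914 g formula = 44.07 wt% O.
Second mineral: 95.994 g O in 219.386 g formula = 43.76 wt% O.
44.07% − 43.76% gives a difference of 0.31 percentage points.

0.31 percentage points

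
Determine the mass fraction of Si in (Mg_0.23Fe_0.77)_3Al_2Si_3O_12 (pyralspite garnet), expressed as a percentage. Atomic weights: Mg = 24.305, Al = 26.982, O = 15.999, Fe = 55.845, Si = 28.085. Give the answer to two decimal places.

Molar mass of (Mg_0.23Fe_0.77)_3Al_2Si_3O_12: 0.69·24.305 + 2.31·55.845 + 2·26.982 + 3·28.085 + 12·15.999 = 475.979 g/mol.
Mass of Si per formula unit: 3 × 28.085 = 84.255 g.
Weight fraction Si = 84.255 / 475.979 = 0.1770.

17.70 weight percent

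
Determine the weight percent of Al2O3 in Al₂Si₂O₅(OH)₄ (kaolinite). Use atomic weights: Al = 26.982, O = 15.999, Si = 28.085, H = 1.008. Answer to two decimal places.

Formula mass = 258.157 g/mol.
2 Al → 1.0000 mol Al2O3 per formula unit; M(Al2O3) = 101.961, so Al2O3 mass = 101.961 g.
101.961/258.157 × 100 = 39.50 wt%.

39.50 wt%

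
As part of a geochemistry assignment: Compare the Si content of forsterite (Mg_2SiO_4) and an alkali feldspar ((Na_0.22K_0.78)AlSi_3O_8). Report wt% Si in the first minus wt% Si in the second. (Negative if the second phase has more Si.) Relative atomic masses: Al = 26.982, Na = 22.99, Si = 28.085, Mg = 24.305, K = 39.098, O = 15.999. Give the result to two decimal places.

First mineral: 28.085 g Si in 140.691 g formula = 19.96 wt% Si.
Second mineral: 84.255 g Si in 274.783 g formula = 30.66 wt% Si.
19.96% − 30.66% gives a difference of -10.70 percentage points.

-10.70 percentage points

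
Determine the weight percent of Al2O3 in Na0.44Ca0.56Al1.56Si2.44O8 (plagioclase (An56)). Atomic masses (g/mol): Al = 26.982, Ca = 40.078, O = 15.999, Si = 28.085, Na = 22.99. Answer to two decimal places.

29.33 wt%

Formula mass = 271.171 g/mol.
1.56 Al → 0.7800 mol Al2O3 per formula unit; M(Al2O3) = 101.961, so Al2O3 mass = 79.530 g.
79.530/271.171 × 100 = 29.33 wt%.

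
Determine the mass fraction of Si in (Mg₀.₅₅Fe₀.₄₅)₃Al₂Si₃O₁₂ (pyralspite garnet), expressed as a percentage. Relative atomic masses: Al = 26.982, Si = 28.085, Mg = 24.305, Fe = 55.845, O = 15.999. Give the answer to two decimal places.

18.90 mass %

Molar mass of (Mg₀.₅₅Fe₀.₄₅)₃Al₂Si₃O₁₂: 1.65*24.305 + 1.35*55.845 + 2*26.982 + 3*28.085 + 12*15.999 = 445.701 g/mol.
Mass of Si per formula unit: 3 × 28.085 = 84.255 g.
Weight fraction Si = 84.255 / 445.701 = 0.1890.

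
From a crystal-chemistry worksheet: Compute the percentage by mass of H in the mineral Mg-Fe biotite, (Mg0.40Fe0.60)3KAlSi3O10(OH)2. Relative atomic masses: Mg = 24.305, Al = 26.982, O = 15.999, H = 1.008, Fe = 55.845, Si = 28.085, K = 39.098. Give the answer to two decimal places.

0.43 weight percent

M((Mg0.40Fe0.60)3KAlSi3O10(OH)2) = 474.026 g/mol.
H contributes 2 × 1.008 = 2.016 g per mole.
2.016/474.026 = 0.0043 → 0.43%.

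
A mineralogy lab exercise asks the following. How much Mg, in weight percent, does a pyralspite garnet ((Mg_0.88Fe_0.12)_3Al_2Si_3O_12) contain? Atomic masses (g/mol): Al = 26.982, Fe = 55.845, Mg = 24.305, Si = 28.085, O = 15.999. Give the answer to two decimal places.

M((Mg_0.88Fe_0.12)_3Al_2Si_3O_12) = 414.476 g/mol.
Mg contributes 2.64 × 24.305 = 64.165 g per mole.
64.165/414.476 = 0.1548 → 15.48%.

15.48 weight percent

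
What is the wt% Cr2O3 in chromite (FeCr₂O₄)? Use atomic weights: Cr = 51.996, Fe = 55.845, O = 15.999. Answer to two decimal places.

67.90 wt%

Molar mass of FeCr₂O₄ = 1·55.845 + 2·51.996 + 4·15.999 = 223.833 g/mol.
Each formula unit contains 2 Cr, equivalent to 2/2 = 1.0000 mol Cr2O3.
M(Cr2O3) = 2×51.996 + 3×15.999 = 151.989 g/mol.
Mass of Cr2O3 per formula unit = 1.0000 × 151.989 = 151.989 g.
Cr2O3 wt% = 151.989 / 223.833 × 100 = 67.90%.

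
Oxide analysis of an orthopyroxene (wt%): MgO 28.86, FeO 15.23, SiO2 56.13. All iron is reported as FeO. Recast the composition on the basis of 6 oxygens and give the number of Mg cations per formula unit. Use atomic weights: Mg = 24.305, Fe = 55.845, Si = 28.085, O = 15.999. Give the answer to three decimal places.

28.86 wt% MgO ÷ 40.304 g/mol = 0.71606 mol, giving 0.71606 Mg and 0.71606 O.
15.23 wt% FeO ÷ 71.844 g/mol = 0.21199 mol, giving 0.21199 Fe and 0.21199 O.
56.13 wt% SiO2 ÷ 60.083 g/mol = 0.93421 mol, giving 0.93421 Si and 1.86842 O.
Oxygen sums to 2.79647; scaling by 6/2.79647 = 2.14556 puts the formula on 6 O.
Mg: 0.71606 × 2.14556 = 1.536 atoms per formula unit.

1.536 Mg apfu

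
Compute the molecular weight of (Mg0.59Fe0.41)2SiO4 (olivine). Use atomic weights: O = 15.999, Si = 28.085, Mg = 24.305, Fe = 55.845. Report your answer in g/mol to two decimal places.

166.55 g/mol

Mg: 1.18 × 24.305 = 28.6799
Fe: 0.82 × 55.845 = 45.7929
Si: 1 × 28.085 = 28.0850
O: 4 × 15.999 = 63.9960
Summing the contributions gives the formula mass.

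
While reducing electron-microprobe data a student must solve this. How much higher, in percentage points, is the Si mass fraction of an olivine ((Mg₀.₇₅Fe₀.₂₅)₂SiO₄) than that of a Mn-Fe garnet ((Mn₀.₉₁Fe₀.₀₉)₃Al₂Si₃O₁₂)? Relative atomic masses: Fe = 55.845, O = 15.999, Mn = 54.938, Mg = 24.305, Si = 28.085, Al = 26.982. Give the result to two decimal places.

First mineral: 28.085 g Si in 156.461 g formula = 17.95 wt% Si.
Second mineral: 84.255 g Si in 495.266 g formula = 17.01 wt% Si.
17.95% − 17.01% gives a difference of 0.94 percentage points.

0.94 percentage points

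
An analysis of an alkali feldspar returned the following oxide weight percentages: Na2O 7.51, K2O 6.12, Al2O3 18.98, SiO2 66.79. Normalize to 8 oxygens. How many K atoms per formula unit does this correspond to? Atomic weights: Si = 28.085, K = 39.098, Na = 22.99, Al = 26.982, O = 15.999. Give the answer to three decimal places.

Na2O (M=61.979): mol = 0.12117; Na = 0.24234, O = 0.12117.
K2O (M=94.195): mol = 0.06497; K = 0.12994, O = 0.06497.
Al2O3 (M=101.961): mol = 0.18615; Al = 0.37230, O = 0.55845.
SiO2 (M=60.083): mol = 1.11163; Si = 1.11163, O = 2.22326.
ΣO = 2.96785; factor = 8/ΣO = 2.69555.
K apfu = 0.12994 × 2.69555 = 0.350.

0.350 K apfu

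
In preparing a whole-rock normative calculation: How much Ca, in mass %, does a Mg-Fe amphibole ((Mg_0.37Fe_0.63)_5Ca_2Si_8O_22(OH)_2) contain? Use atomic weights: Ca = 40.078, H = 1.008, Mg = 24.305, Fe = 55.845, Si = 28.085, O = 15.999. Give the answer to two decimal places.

8.79 mass %

Molar mass of (Mg_0.37Fe_0.63)_5Ca_2Si_8O_22(OH)_2: 1.85×24.305 + 3.15×55.845 + 2×40.078 + 8×28.085 + 24×15.999 + 2×1.008 = 911.704 g/mol.
Mass of Ca per formula unit: 2 × 40.078 = 80.156 g.
Weight fraction Ca = 80.156 / 911.704 = 0.0879.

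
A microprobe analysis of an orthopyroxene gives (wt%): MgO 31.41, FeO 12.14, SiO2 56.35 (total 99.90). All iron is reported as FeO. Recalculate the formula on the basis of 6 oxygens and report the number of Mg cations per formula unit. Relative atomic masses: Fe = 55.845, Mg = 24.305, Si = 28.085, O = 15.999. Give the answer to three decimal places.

31.41 wt% MgO ÷ 40.304 g/mol = 0.77933 mol, giving 0.77933 Mg and 0.77933 O.
12.14 wt% FeO ÷ 71.844 g/mol = 0.16898 mol, giving 0.16898 Fe and 0.16898 O.
56.35 wt% SiO2 ÷ 60.083 g/mol = 0.93787 mol, giving 0.93787 Si and 1.87574 O.
Oxygen sums to 2.82405; scaling by 6/2.82405 = 2.12461 puts the formula on 6 O.
Mg: 0.77933 × 2.12461 = 1.656 atoms per formula unit.

1.656 Mg apfu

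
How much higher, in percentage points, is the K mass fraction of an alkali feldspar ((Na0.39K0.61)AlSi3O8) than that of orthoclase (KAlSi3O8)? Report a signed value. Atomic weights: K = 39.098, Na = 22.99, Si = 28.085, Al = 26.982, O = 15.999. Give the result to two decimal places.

M((Na0.39K0.61)AlSi3O8) = 272.045 g/mol, so wt% K = 23.850/272.045 × 100 = 8.77%.
M(KAlSi3O8) = 278.327 g/mol, so wt% K = 39.098/278.327 × 100 = 14.05%.
8.77 − 14.05 = -5.28 pp.

-5.28 percentage points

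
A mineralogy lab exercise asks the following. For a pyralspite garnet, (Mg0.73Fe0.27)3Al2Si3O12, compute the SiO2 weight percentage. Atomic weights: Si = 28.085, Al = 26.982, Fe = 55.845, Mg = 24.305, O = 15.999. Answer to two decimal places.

Formula mass = 428.669 g/mol.
3 Si → 3.0000 mol SiO2 per formula unit; M(SiO2) = 60.083, so SiO2 mass = 180.249 g.
180.249/428.669 × 100 = 42.05 wt%.

42.05 wt%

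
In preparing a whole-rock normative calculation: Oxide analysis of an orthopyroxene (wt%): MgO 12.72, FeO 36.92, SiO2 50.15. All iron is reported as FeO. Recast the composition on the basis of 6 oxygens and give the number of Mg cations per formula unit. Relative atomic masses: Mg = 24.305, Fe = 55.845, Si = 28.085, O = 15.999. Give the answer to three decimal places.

0.758 Mg apfu

MgO: 12.72/40.304 = 0.31560 mol → 0.31560 mol Mg, 0.31560 mol O.
FeO: 36.92/71.844 = 0.51389 mol → 0.51389 mol Fe, 0.51389 mol O.
SiO2: 50.15/60.083 = 0.83468 mol → 0.83468 mol Si, 1.66936 mol O.
Total oxygen = 2.49885 mol. Normalization factor = 6/2.49885 = 2.40110.
Mg per 6 O = 0.31560 × 2.40110 = 0.758.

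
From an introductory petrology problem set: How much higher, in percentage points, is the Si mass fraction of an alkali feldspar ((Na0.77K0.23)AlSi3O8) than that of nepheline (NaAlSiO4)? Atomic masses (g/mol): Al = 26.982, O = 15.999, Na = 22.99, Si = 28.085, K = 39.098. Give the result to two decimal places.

11.91 percentage points

M((Na0.77K0.23)AlSi3O8) = 265.924 g/mol, so wt% Si = 84.255/265.924 × 100 = 31.68%.
M(NaAlSiO4) = 142.053 g/mol, so wt% Si = 28.085/142.053 × 100 = 19.77%.
31.68 − 19.77 = 11.91 pp.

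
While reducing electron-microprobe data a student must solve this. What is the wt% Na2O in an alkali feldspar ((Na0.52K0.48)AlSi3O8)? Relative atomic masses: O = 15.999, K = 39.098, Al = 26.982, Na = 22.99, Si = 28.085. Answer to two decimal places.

Molar mass of (Na0.52K0.48)AlSi3O8 = 0.52·22.99 + 0.48·39.098 + 1·26.982 + 3·28.085 + 8·15.999 = 269.951 g/mol.
Each formula unit contains 0.52 Na, equivalent to 0.52/2 = 0.2600 mol Na2O.
M(Na2O) = 2×22.99 + 1×15.999 = 61.979 g/mol.
Mass of Na2O per formula unit = 0.2600 × 61.979 = 16.115 g.
Na2O wt% = 16.115 / 269.951 × 100 = 5.97%.

5.97 wt%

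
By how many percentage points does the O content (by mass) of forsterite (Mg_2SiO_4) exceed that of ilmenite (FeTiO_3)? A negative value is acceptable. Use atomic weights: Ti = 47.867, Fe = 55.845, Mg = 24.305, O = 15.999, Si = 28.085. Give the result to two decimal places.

13.85 percentage points

O in Mg_2SiO_4: molar mass 140.691 g/mol; 4×15.999 = 63.996 g → 45.49 wt%.
O in FeTiO_3: molar mass 151.709 g/mol; 3×15.999 = 47.997 g → 31.64 wt%.
Difference = 45.49 − 31.64 = 13.85 percentage points.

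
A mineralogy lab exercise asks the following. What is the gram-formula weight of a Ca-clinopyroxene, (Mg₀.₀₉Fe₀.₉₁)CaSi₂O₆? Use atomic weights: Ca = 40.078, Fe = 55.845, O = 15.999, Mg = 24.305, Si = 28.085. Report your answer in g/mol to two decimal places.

The formula mass is the sum 0.09(24.305) + 0.91(55.845) + 1(40.078) + 2(28.085) + 6(15.999).

245.25 g/mol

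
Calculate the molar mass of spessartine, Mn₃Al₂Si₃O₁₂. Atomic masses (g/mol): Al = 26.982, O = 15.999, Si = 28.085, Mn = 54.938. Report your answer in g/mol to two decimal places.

495.02 g/mol

The formula mass is the sum 3·54.938 + 2·26.982 + 3·28.085 + 12·15.999.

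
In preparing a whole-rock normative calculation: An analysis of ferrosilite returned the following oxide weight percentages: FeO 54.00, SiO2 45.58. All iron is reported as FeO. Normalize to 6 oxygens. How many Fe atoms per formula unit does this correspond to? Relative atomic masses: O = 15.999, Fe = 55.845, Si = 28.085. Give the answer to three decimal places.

FeO: 54.00/71.844 = 0.75163 mol → 0.75163 mol Fe, 0.75163 mol O.
SiO2: 45.58/60.083 = 0.75862 mol → 0.75862 mol Si, 1.51724 mol O.
Total oxygen = 2.26887 mol. Normalization factor = 6/2.26887 = 2.64449.
Fe per 6 O = 0.75163 × 2.64449 = 1.988.

1.988 Fe apfu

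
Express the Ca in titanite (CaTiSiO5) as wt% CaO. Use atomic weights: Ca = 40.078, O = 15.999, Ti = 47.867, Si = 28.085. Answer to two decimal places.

M(CaTiSiO5) = 196.025 g/mol; M(CaO) = 56.077 g/mol.
Moles CaO per formula unit = 1 Ca ÷ 1 = 1.0000.
CaO fraction = (1.0000 × 56.077) / 196.025 = 56.077/196.025 = 0.2861.

28.61 wt%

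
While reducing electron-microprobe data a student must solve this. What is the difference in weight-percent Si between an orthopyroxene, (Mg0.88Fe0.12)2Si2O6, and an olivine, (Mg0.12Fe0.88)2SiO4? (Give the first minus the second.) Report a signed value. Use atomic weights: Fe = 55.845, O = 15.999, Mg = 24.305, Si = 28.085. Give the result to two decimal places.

M((Mg0.88Fe0.12)2Si2O6) = 208.344 g/mol, so wt% Si = 56.170/208.344 × 100 = 26.96%.
M((Mg0.12Fe0.88)2SiO4) = 196.201 g/mol, so wt% Si = 28.085/196.201 × 100 = 14.31%.
26.96 − 14.31 = 12.65 pp.

12.65 percentage points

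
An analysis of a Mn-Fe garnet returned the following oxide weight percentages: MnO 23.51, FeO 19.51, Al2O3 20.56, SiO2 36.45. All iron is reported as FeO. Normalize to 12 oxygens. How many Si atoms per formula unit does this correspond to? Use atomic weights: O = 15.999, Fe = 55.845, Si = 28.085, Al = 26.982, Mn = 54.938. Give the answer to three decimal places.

3.007 Si apfu

MnO (M=70.937): mol = 0.33142; Mn = 0.33142, O = 0.33142.
FeO (M=71.844): mol = 0.27156; Fe = 0.27156, O = 0.27156.
Al2O3 (M=101.961): mol = 0.20165; Al = 0.40330, O = 0.60495.
SiO2 (M=60.083): mol = 0.60666; Si = 0.60666, O = 1.21332.
ΣO = 2.42125; factor = 12/ΣO = 4.95612.
Si apfu = 0.60666 × 4.95612 = 3.007.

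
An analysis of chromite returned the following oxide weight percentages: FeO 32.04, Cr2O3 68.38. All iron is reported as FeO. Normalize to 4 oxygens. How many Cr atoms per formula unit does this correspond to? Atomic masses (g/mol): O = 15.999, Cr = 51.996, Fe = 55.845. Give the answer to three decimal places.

32.04 wt% FeO ÷ 71.844 g/mol = 0.44597 mol, giving 0.44597 Fe and 0.44597 O.
68.38 wt% Cr2O3 ÷ 151.989 g/mol = 0.44990 mol, giving 0.89980 Cr and 1.34970 O.
Oxygen sums to 1.79567; scaling by 4/1.79567 = 2.22758 puts the formula on 4 O.
Cr: 0.89980 × 2.22758 = 2.004 atoms per formula unit.

2.004 Cr apfu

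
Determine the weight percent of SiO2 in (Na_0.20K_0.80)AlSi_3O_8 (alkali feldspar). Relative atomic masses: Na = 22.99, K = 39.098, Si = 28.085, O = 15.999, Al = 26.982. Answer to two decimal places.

65.52 wt%

Formula mass = 275.105 g/mol.
3 Si → 3.0000 mol SiO2 per formula unit; M(SiO2) = 60.083, so SiO2 mass = 180.249 g.
180.249/275.105 × 100 = 65.52 wt%.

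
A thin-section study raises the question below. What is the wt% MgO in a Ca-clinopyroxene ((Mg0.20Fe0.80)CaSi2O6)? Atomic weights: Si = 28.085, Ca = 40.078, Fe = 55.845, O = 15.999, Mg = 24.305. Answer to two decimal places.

3.33 wt%

M((Mg0.20Fe0.80)CaSi2O6) = 241.779 g/mol; M(MgO) = 40.304 g/mol.
Moles MgO per formula unit = 0.20 Mg ÷ 1 = 0.2000.
MgO fraction = (0.2000 × 40.304) / 241.779 = 8.061/241.779 = 0.0333.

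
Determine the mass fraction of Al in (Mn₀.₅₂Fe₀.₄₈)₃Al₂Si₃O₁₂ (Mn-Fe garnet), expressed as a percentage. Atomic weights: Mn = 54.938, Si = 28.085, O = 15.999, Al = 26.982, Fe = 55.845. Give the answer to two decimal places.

10.87 weight percent

Molar mass of (Mn₀.₅₂Fe₀.₄₈)₃Al₂Si₃O₁₂: 1.56·54.938 + 1.44·55.845 + 2·26.982 + 3·28.085 + 12·15.999 = 496.327 g/mol.
Mass of Al per formula unit: 2 × 26.982 = 53.964 g.
Weight fraction Al = 53.964 / 496.327 = 0.1087.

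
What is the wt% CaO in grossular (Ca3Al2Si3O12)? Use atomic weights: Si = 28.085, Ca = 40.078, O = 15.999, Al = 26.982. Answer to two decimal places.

37.35 wt%

Molar mass of Ca3Al2Si3O12 = 3*40.078 + 2*26.982 + 3*28.085 + 12*15.999 = 450.441 g/mol.
Each formula unit contains 3 Ca, equivalent to 3/1 = 3.0000 mol CaO.
M(CaO) = 1×40.078 + 1×15.999 = 56.077 g/mol.
Mass of CaO per formula unit = 3.0000 × 56.077 = 168.231 g.
CaO wt% = 168.231 / 450.441 × 100 = 37.35%.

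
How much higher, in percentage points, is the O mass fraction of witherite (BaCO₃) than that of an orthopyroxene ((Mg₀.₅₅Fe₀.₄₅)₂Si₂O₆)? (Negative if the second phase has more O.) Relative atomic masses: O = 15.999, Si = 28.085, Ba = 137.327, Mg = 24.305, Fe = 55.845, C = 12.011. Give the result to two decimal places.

First mineral: 47.997 g O in 197.335 g formula = 24.32 wt% O.
Second mineral: 95.994 g O in 229.160 g formula = 41.89 wt% O.
24.32% − 41.89% gives a difference of -17.57 percentage points.

-17.57 percentage points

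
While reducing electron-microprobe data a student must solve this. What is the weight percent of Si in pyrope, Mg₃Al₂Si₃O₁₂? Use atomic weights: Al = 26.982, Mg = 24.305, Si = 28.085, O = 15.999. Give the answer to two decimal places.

20.90 wt%

Formula mass = 3·24.305 + 2·26.982 + 3·28.085 + 12·15.999 = 403.122 g/mol, of which 84.255 g is Si.
So Si makes up 84.255/403.122 = 0.2090 of the mass, i.e. 20.90%.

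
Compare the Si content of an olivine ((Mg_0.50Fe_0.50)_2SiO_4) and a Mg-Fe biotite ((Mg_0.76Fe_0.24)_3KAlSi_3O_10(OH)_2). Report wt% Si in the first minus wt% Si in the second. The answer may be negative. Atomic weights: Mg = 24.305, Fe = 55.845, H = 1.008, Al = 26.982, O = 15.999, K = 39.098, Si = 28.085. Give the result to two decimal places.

-2.84 percentage points

First mineral: 28.085 g Si in 172.231 g formula = 16.31 wt% Si.
Second mineral: 84.255 g Si in 439.963 g formula = 19.15 wt% Si.
16.31% − 19.15% gives a difference of -2.84 percentage points.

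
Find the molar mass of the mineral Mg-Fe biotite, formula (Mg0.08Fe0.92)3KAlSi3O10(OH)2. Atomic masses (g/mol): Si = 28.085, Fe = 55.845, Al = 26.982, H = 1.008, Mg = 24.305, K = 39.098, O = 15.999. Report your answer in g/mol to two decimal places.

Mg: 0.24 × 24.305 = 5.8332
Fe: 2.76 × 55.845 = 154.1322
K: 1 × 39.098 = 39.0980
Al: 1 × 26.982 = 26.9820
Si: 3 × 28.085 = 84.2550
O: 12 × 15.999 = 191.9880
H: 2 × 1.008 = 2.0160
Summing the contributions gives the formula mass.

504.30 g/mol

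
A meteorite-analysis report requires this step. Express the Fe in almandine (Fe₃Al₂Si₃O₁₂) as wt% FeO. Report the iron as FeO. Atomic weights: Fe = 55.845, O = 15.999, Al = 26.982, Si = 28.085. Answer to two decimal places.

Molar mass of Fe₃Al₂Si₃O₁₂ = 3·55.845 + 2·26.982 + 3·28.085 + 12·15.999 = 497.742 g/mol.
Each formula unit contains 3 Fe, equivalent to 3/1 = 3.0000 mol FeO.
M(FeO) = 1×55.845 + 1×15.999 = 71.844 g/mol.
Mass of FeO per formula unit = 3.0000 × 71.844 = 215.532 g.
FeO wt% = 215.532 / 497.742 × 100 = 43.30%.

43.30 wt%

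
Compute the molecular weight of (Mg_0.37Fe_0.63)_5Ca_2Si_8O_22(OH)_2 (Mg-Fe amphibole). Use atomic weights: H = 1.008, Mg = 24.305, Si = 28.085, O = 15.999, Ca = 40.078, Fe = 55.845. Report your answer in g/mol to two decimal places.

M = 1.85×24.305 + 3.15×55.845 + 2×40.078 + 8×28.085 + 24×15.999 + 2×1.008

911.70 g/mol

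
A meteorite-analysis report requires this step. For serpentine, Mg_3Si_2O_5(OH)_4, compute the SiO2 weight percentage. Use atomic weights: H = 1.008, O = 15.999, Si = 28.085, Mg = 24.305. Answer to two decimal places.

43.36 wt%

Formula mass = 277.108 g/mol.
2 Si → 2.0000 mol SiO2 per formula unit; M(SiO2) = 60.083, so SiO2 mass = 120.166 g.
120.166/277.108 × 100 = 43.36 wt%.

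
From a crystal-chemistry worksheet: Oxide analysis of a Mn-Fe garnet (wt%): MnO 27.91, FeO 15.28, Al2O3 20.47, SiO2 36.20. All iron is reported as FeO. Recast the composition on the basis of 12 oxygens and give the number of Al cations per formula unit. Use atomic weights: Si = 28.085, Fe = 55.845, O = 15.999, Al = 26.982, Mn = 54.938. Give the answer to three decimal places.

1.996 Al apfu

27.91 wt% MnO ÷ 70.937 g/mol = 0.39345 mol, giving 0.39345 Mn and 0.39345 O.
15.28 wt% FeO ÷ 71.844 g/mol = 0.21268 mol, giving 0.21268 Fe and 0.21268 O.
20.47 wt% Al2O3 ÷ 101.961 g/mol = 0.20076 mol, giving 0.40152 Al and 0.60228 O.
36.20 wt% SiO2 ÷ 60.083 g/mol = 0.60250 mol, giving 0.60250 Si and 1.20500 O.
Oxygen sums to 2.41341; scaling by 12/2.41341 = 4.97222 puts the formula on 12 O.
Al: 0.40152 × 4.97222 = 1.996 atoms per formula unit.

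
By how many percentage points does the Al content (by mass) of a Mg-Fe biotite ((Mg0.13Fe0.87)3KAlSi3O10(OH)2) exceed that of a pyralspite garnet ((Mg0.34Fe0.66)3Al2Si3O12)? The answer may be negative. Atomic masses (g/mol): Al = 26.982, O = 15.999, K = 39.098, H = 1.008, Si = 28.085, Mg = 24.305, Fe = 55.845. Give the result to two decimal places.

-6.19 percentage points

M((Mg0.13Fe0.87)3KAlSi3O10(OH)2) = 499.573 g/mol, so wt% Al = 26.982/499.573 × 100 = 5.40%.
M((Mg0.34Fe0.66)3Al2Si3O12) = 465.571 g/mol, so wt% Al = 53.964/465.571 × 100 = 11.59%.
5.40 − 11.59 = -6.19 pp.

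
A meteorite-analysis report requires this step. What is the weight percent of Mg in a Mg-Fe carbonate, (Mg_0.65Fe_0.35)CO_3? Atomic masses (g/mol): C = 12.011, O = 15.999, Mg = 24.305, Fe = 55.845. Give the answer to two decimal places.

16.57 wt%

Formula mass = 0.65·24.305 + 0.35·55.845 + 1·12.011 + 3·15.999 = 95.352 g/mol, of which 15.798 g is Mg.
So Mg makes up 15.798/95.352 = 0.1657 of the mass, i.e. 16.57%.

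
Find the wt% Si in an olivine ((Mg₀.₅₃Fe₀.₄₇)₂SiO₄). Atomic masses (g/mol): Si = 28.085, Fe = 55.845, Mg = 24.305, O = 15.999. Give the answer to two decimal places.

16.49 weight percent

Molar mass of (Mg₀.₅₃Fe₀.₄₇)₂SiO₄: 1.06·24.305 + 0.94·55.845 + 1·28.085 + 4·15.999 = 170.339 g/mol.
Mass of Si per formula unit: 1 × 28.085 = 28.085 g.
Weight fraction Si = 28.085 / 170.339 = 0.1649.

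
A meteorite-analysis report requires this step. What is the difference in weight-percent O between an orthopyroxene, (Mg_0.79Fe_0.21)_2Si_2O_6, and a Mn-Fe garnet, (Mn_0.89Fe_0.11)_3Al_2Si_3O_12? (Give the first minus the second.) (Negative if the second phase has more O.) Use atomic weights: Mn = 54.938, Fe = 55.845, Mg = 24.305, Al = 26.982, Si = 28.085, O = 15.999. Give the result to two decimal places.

M((Mg_0.79Fe_0.21)_2Si_2O_6) = 214.021 g/mol, so wt% O = 95.994/214.021 × 100 = 44.85%.
M((Mn_0.89Fe_0.11)_3Al_2Si_3O_12) = 495.320 g/mol, so wt% O = 191.988/495.320 × 100 = 38.76%.
44.85 − 38.76 = 6.09 pp.

6.09 percentage points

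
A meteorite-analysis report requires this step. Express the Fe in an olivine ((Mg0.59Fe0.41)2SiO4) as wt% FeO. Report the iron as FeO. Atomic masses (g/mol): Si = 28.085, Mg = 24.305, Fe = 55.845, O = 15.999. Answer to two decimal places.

Molar mass of (Mg0.59Fe0.41)2SiO4 = 1.18*24.305 + 0.82*55.845 + 1*28.085 + 4*15.999 = 166.554 g/mol.
Each formula unit contains 0.82 Fe, equivalent to 0.82/1 = 0.8200 mol FeO.
M(FeO) = 1×55.845 + 1×15.999 = 71.844 g/mol.
Mass of FeO per formula unit = 0.8200 × 71.844 = 58.912 g.
FeO wt% = 58.912 / 166.554 × 100 = 35.37%.

35.37 wt%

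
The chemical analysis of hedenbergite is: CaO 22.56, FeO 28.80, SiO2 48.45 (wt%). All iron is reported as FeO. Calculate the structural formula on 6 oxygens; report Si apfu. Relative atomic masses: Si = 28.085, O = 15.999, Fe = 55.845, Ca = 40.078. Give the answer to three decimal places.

CaO: 22.56/56.077 = 0.40230 mol → 0.40230 mol Ca, 0.40230 mol O.
FeO: 28.80/71.844 = 0.40087 mol → 0.40087 mol Fe, 0.40087 mol O.
SiO2: 48.45/60.083 = 0.80638 mol → 0.80638 mol Si, 1.61276 mol O.
Total oxygen = 2.41593 mol. Normalization factor = 6/2.41593 = 2.48352.
Si per 6 O = 0.80638 × 2.48352 = 2.003.

2.003 Si apfu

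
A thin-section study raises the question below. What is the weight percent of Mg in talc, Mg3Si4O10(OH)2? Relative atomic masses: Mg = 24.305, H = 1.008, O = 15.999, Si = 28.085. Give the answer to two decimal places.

M(Mg3Si4O10(OH)2) = 379.259 g/mol.
Mg contributes 3 × 24.305 = 72.915 g per mole.
72.915/379.259 = 0.1923 → 19.23%.

19.23 weight percent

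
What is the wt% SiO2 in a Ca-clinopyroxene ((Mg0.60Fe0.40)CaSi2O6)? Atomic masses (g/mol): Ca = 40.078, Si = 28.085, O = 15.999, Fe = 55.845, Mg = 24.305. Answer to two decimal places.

52.44 wt%

M((Mg0.60Fe0.40)CaSi2O6) = 229.163 g/mol; M(SiO2) = 60.083 g/mol.
Moles SiO2 per formula unit = 2 Si ÷ 1 = 2.0000.
SiO2 fraction = (2.0000 × 60.083) / 229.163 = 120.166/229.163 = 0.5244.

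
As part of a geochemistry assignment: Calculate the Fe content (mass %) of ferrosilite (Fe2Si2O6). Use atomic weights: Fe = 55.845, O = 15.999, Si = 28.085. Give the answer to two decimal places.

M(Fe2Si2O6) = 263.854 g/mol.
Fe contributes 2 × 55.845 = 111.690 g per mole.
111.690/263.854 = 0.4233 → 42.33%.

42.33 mass %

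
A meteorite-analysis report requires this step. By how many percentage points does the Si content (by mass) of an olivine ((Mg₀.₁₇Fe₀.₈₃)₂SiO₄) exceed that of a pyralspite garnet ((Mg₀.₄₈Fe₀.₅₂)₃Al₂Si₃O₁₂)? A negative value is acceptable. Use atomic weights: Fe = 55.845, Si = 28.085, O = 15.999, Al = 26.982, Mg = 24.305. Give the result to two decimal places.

First mineral: 28.085 g Si in 193.047 g formula = 14.55 wt% Si.
Second mineral: 84.255 g Si in 452.324 g formula = 18.63 wt% Si.
14.55% − 18.63% gives a difference of -4.08 percentage points.

-4.08 percentage points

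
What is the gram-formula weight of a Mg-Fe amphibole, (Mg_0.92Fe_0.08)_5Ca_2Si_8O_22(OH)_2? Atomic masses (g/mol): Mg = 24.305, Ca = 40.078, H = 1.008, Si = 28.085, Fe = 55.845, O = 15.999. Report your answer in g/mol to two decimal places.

824.97 g/mol

The formula mass is the sum 4.60(24.305) + 0.40(55.845) + 2(40.078) + 8(28.085) + 24(15.999) + 2(1.008).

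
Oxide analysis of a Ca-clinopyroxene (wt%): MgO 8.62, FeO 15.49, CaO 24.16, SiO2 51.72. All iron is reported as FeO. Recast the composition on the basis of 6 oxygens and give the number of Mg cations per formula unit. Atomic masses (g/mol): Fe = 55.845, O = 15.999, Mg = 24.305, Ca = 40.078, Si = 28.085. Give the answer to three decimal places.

8.62 wt% MgO ÷ 40.304 g/mol = 0.21387 mol, giving 0.21387 Mg and 0.21387 O.
15.49 wt% FeO ÷ 71.844 g/mol = 0.21561 mol, giving 0.21561 Fe and 0.21561 O.
24.16 wt% CaO ÷ 56.077 g/mol = 0.43084 mol, giving 0.43084 Ca and 0.43084 O.
51.72 wt% SiO2 ÷ 60.083 g/mol = 0.86081 mol, giving 0.86081 Si and 1.72162 O.
Oxygen sums to 2.58194; scaling by 6/2.58194 = 2.32383 puts the formula on 6 O.
Mg: 0.21387 × 2.32383 = 0.497 atoms per formula unit.

0.497 Mg apfu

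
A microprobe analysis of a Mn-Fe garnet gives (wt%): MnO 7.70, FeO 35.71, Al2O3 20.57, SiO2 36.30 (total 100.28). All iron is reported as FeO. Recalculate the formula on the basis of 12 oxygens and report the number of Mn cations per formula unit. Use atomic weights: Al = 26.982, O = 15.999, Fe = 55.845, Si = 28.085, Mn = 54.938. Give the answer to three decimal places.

MnO: 7.70/70.937 = 0.10855 mol → 0.10855 mol Mn, 0.10855 mol O.
FeO: 35.71/71.844 = 0.49705 mol → 0.49705 mol Fe, 0.49705 mol O.
Al2O3: 20.57/101.961 = 0.20174 mol → 0.40348 mol Al, 0.60522 mol O.
SiO2: 36.30/60.083 = 0.60416 mol → 0.60416 mol Si, 1.20832 mol O.
Total oxygen = 2.41914 mol. Normalization factor = 12/2.41914 = 4.96044.
Mn per 12 O = 0.10855 × 4.96044 = 0.538.

0.538 Mn apfu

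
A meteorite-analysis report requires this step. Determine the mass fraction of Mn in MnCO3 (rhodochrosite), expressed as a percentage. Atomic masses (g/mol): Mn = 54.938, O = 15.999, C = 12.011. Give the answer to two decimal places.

M(MnCO3) = 114.946 g/mol.
Mn contributes 1 × 54.938 = 54.938 g per mole.
54.938/114.946 = 0.4779 → 47.79%.

47.79 wt%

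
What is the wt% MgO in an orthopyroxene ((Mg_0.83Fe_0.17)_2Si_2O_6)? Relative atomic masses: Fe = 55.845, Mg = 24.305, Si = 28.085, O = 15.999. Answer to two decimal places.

31.63 wt%

Molar mass of (Mg_0.83Fe_0.17)_2Si_2O_6 = 1.66×24.305 + 0.34×55.845 + 2×28.085 + 6×15.999 = 211.498 g/mol.
Each formula unit contains 1.66 Mg, equivalent to 1.66/1 = 1.6600 mol MgO.
M(MgO) = 1×24.305 + 1×15.999 = 40.304 g/mol.
Mass of MgO per formula unit = 1.6600 × 40.304 = 66.905 g.
MgO wt% = 66.905 / 211.498 × 100 = 31.63%.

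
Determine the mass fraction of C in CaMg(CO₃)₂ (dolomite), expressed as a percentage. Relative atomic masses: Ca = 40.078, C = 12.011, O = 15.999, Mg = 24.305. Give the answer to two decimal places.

13.03 mass %

M(CaMg(CO₃)₂) = 184.399 g/mol.
C contributes 2 × 12.011 = 24.022 g per mole.
24.022/184.399 = 0.1303 → 13.03%.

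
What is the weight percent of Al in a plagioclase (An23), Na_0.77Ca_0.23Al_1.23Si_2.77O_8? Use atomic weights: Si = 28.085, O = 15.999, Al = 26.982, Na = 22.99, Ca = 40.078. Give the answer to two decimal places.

12.48 wt%

Formula mass = 0.77*22.99 + 0.23*40.078 + 1.23*26.982 + 2.77*28.085 + 8*15.999 = 265.896 g/mol, of which 33.188 g is Al.
So Al makes up 33.188/265.896 = 0.1248 of the mass, i.e. 12.48%.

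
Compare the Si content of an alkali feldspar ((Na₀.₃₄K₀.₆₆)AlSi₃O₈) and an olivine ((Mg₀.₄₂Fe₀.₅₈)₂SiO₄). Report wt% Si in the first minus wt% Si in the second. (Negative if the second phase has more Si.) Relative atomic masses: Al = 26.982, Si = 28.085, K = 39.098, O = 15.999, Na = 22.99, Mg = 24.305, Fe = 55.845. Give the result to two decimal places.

Si in (Na₀.₃₄K₀.₆₆)AlSi₃O₈: molar mass 272.850 g/mol; 3×28.085 = 84.255 g → 30.88 wt%.
Si in (Mg₀.₄₂Fe₀.₅₈)₂SiO₄: molar mass 177.277 g/mol; 1×28.085 = 28.085 g → 15.84 wt%.
Difference = 30.88 − 15.84 = 15.04 percentage points.

15.04 percentage points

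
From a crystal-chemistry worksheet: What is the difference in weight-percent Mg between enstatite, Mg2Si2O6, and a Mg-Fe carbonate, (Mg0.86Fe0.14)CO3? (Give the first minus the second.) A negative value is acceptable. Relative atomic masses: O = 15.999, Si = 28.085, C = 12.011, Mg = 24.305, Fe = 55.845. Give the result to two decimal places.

0.65 percentage points

M(Mg2Si2O6) = 200.774 g/mol, so wt% Mg = 48.610/200.774 × 100 = 24.21%.
M((Mg0.86Fe0.14)CO3) = 88.729 g/mol, so wt% Mg = 20.902/88.729 × 100 = 23.56%.
24.21 − 23.56 = 0.65 pp.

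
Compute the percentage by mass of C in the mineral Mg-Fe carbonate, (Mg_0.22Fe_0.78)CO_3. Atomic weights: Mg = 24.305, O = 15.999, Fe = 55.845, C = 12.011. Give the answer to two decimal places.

11.03 weight percent

Formula mass = 0.22*24.305 + 0.78*55.845 + 1*12.011 + 3*15.999 = 108.914 g/mol, of which 12.011 g is C.
So C makes up 12.011/108.914 = 0.1103 of the mass, i.e. 11.03%.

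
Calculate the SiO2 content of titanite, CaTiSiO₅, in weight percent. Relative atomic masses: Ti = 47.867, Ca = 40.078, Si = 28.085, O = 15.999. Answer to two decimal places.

30.65 wt%

Molar mass of CaTiSiO₅ = 1*40.078 + 1*47.867 + 1*28.085 + 5*15.999 = 196.025 g/mol.
Each formula unit contains 1 Si, equivalent to 1/1 = 1.0000 mol SiO2.
M(SiO2) = 1×28.085 + 2×15.999 = 60.083 g/mol.
Mass of SiO2 per formula unit = 1.0000 × 60.083 = 60.083 g.
SiO2 wt% = 60.083 / 196.025 × 100 = 30.65%.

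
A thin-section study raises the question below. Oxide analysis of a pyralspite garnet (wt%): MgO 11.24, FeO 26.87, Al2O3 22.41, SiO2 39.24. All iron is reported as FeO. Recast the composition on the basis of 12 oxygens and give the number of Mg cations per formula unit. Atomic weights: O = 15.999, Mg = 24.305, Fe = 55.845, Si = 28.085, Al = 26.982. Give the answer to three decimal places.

MgO (M=40.304): mol = 0.27888; Mg = 0.27888, O = 0.27888.
FeO (M=71.844): mol = 0.37400; Fe = 0.37400, O = 0.37400.
Al2O3 (M=101.961): mol = 0.21979; Al = 0.43958, O = 0.65937.
SiO2 (M=60.083): mol = 0.65310; Si = 0.65310, O = 1.30620.
ΣO = 2.61845; factor = 12/ΣO = 4.58286.
Mg apfu = 0.27888 × 4.58286 = 1.278.

1.278 Mg apfu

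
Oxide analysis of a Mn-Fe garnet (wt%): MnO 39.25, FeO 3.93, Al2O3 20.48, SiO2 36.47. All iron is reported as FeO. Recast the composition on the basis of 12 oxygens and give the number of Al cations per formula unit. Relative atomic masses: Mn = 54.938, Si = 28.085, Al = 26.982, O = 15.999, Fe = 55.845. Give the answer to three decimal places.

1.988 Al apfu

MnO (M=70.937): mol = 0.55331; Mn = 0.55331, O = 0.55331.
FeO (M=71.844): mol = 0.05470; Fe = 0.05470, O = 0.05470.
Al2O3 (M=101.961): mol = 0.20086; Al = 0.40172, O = 0.60258.
SiO2 (M=60.083): mol = 0.60699; Si = 0.60699, O = 1.21398.
ΣO = 2.42457; factor = 12/ΣO = 4.94933.
Al apfu = 0.40172 × 4.94933 = 1.988.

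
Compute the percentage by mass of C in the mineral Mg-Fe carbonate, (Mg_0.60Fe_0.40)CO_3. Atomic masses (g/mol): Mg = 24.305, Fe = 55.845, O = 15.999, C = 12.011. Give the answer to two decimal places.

Molar mass of (Mg_0.60Fe_0.40)CO_3: 0.60·24.305 + 0.40·55.845 + 1·12.011 + 3·15.999 = 96.929 g/mol.
Mass of C per formula unit: 1 × 12.011 = 12.011 g.
Weight fraction C = 12.011 / 96.929 = 0.1239.

12.39 mass %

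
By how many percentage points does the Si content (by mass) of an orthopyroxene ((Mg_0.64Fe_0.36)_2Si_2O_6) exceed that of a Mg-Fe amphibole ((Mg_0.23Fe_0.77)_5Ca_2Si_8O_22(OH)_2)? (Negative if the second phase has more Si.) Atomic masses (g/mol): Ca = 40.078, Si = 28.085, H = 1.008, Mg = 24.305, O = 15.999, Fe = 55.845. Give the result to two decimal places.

First mineral: 56.170 g Si in 223.483 g formula = 25.13 wt% Si.
Second mineral: 224.680 g Si in 933.782 g formula = 24.06 wt% Si.
25.13% − 24.06% gives a difference of 1.07 percentage points.

1.07 percentage points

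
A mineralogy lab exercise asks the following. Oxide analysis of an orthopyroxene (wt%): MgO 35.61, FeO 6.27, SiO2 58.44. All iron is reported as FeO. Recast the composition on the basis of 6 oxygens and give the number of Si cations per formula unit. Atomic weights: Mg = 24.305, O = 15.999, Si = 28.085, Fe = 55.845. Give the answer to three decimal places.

MgO: 35.61/40.304 = 0.88354 mol → 0.88354 mol Mg, 0.88354 mol O.
FeO: 6.27/71.844 = 0.08727 mol → 0.08727 mol Fe, 0.08727 mol O.
SiO2: 58.44/60.083 = 0.97265 mol → 0.97265 mol Si, 1.94530 mol O.
Total oxygen = 2.91611 mol. Normalization factor = 6/2.91611 = 2.05754.
Si per 6 O = 0.97265 × 2.05754 = 2.001.

2.001 Si apfu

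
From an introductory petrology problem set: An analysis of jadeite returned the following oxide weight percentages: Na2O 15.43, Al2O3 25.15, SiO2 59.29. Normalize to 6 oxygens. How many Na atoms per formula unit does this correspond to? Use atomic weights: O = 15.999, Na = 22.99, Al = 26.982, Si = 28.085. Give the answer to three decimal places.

1.008 Na apfu

Na2O (M=61.979): mol = 0.24896; Na = 0.49792, O = 0.24896.
Al2O3 (M=101.961): mol = 0.24666; Al = 0.49332, O = 0.73998.
SiO2 (M=60.083): mol = 0.98680; Si = 0.98680, O = 1.97360.
ΣO = 2.96254; factor = 6/ΣO = 2.02529.
Na apfu = 0.49792 × 2.02529 = 1.008.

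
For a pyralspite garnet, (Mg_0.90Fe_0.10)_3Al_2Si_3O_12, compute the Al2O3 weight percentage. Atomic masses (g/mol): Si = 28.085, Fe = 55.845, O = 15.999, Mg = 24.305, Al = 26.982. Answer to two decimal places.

M((Mg_0.90Fe_0.10)_3Al_2Si_3O_12) = 412.584 g/mol; M(Al2O3) = 101.961 g/mol.
Moles Al2O3 per formula unit = 2 Al ÷ 2 = 1.0000.
Al2O3 fraction = (1.0000 × 101.961) / 412.584 = 101.961/412.584 = 0.2471.

24.71 wt%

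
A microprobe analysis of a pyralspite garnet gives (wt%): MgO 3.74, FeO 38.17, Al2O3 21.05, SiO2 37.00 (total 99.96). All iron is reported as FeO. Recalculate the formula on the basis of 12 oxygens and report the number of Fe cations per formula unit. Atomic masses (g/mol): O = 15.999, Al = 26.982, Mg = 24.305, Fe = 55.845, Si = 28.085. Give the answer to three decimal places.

2.576 Fe apfu

MgO (M=40.304): mol = 0.09279; Mg = 0.09279, O = 0.09279.
FeO (M=71.844): mol = 0.53129; Fe = 0.53129, O = 0.53129.
Al2O3 (M=101.961): mol = 0.20645; Al = 0.41290, O = 0.61935.
SiO2 (M=60.083): mol = 0.61581; Si = 0.61581, O = 1.23162.
ΣO = 2.47505; factor = 12/ΣO = 4.84839.
Fe apfu = 0.53129 × 4.84839 = 2.576.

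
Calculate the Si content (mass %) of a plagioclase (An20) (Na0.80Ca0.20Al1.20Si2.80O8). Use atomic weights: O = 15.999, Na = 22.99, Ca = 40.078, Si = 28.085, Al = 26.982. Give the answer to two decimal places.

Formula mass = 0.80×22.99 + 0.20×40.078 + 1.20×26.982 + 2.80×28.085 + 8×15.999 = 265.416 g/mol, of which 78.638 g is Si.
So Si makes up 78.638/265.416 = 0.2963 of the mass, i.e. 29.63%.

29.63 mass %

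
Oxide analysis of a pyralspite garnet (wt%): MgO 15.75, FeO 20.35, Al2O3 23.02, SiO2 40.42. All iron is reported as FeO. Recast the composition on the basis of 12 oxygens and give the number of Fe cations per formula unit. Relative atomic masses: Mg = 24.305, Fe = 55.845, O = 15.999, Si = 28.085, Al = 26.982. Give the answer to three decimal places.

MgO: 15.75/40.304 = 0.39078 mol → 0.39078 mol Mg, 0.39078 mol O.
FeO: 20.35/71.844 = 0.28325 mol → 0.28325 mol Fe, 0.28325 mol O.
Al2O3: 23.02/101.961 = 0.22577 mol → 0.45154 mol Al, 0.67731 mol O.
SiO2: 40.42/60.083 = 0.67274 mol → 0.67274 mol Si, 1.34548 mol O.
Total oxygen = 2.69682 mol. Normalization factor = 12/2.69682 = 4.44969.
Fe per 12 O = 0.28325 × 4.44969 = 1.260.

1.260 Fe apfu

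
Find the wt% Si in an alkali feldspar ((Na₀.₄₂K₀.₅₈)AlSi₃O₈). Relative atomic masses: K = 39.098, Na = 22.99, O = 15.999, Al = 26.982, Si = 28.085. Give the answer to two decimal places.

M((Na₀.₄₂K₀.₅₈)AlSi₃O₈) = 271.562 g/mol.
Si contributes 3 × 28.085 = 84.255 g per mole.
84.255/271.562 = 0.3103 → 31.03%.

31.03 mass %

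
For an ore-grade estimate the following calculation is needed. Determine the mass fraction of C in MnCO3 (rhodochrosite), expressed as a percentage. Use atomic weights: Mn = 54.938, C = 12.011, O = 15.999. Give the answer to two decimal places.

10.45 mass %

M(MnCO3) = 114.946 g/mol.
C contributes 1 × 12.011 = 12.011 g per mole.
12.011/114.946 = 0.1045 → 10.45%.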